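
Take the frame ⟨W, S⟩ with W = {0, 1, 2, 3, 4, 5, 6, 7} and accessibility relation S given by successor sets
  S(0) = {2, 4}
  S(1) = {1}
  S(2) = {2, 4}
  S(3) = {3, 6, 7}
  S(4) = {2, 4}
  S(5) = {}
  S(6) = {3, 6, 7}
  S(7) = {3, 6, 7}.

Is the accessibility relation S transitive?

Yes

Transitive: yes — every two-step S-path is closed by a direct edge.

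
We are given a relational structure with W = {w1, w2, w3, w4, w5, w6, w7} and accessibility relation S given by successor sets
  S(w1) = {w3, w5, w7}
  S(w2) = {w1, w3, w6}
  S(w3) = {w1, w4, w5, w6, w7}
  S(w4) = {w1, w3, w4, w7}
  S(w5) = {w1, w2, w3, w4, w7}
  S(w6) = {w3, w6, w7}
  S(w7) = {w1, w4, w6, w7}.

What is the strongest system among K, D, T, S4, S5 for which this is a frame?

D

Serial (axiom D): yes — every world has a successor (e.g. w1 S w3).
Reflexive (axiom T): no — w1 is not related to itself.
Transitive (axiom 4): no — w1 S w3 and w3 S w4, but not w1 S w4.
Euclidean (axiom 5): no — w1 S w7 and w1 S w3, but not w7 S w3.
So F validates K, D; T would additionally require S to be reflexive. The strongest is D.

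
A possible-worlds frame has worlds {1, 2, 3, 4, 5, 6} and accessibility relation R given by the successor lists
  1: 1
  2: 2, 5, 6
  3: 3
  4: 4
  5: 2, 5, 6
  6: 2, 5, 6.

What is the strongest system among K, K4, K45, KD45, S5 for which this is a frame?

S5

Transitive (axiom 4): yes — every two-step R-path is closed by a direct edge.
Euclidean (axiom 5): yes — any two successors of a common world are R-related.
Serial (axiom D): yes — every world has a successor (e.g. 1 R 1).
Reflexive (axiom T): yes — every world is R-related to itself.
So F validates K, K4, K45, KD45, S5. The strongest is S5.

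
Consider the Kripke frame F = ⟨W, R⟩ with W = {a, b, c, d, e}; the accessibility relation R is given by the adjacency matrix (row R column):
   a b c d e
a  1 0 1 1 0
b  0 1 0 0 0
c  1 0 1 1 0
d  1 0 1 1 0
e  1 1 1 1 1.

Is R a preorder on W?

Yes

Reflexive: yes — every world is R-related to itself.
Transitive: yes — every two-step R-path is closed by a direct edge.
So R is a preorder.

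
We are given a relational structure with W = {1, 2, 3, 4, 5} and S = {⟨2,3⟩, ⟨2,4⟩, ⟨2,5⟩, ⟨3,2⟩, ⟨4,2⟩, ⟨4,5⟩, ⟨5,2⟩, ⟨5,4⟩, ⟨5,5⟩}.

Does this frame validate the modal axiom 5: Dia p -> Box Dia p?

The schema 5 characterises exactly the Euclidean frames.
Euclidean: no — 2 S 3 and 2 S 4, but not 3 S 4.

No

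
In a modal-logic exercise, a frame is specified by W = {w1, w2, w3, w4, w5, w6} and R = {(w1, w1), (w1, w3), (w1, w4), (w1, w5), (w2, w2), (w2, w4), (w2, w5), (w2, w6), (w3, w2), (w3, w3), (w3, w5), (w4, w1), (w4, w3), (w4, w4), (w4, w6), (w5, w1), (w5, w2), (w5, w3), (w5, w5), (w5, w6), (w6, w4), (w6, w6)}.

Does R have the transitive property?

Transitive: no — w1 R w3 and w3 R w2, but not w1 R w2.

No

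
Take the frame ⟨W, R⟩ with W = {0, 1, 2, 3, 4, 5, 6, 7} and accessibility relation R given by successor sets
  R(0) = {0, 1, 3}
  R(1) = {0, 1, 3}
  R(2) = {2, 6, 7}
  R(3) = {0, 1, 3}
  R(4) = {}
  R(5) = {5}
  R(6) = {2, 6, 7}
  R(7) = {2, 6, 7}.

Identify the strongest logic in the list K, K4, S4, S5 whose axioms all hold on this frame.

K4

Transitive (axiom 4): yes — every two-step R-path is closed by a direct edge.
Reflexive (axiom T): no — 4 is not related to itself.
Euclidean (axiom 5): yes — any two successors of a common world are R-related.
So F validates K, K4; S4 would additionally require R to be reflexive. The strongest is K4.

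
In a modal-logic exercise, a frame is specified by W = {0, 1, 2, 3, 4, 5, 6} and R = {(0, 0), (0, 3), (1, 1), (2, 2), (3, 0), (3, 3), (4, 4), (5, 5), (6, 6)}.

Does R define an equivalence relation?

Yes

Reflexive: yes — every world is R-related to itself.
Symmetric: yes — every pair in R has its reverse in R.
Transitive: yes — every two-step R-path is closed by a direct edge.
So R is an equivalence relation.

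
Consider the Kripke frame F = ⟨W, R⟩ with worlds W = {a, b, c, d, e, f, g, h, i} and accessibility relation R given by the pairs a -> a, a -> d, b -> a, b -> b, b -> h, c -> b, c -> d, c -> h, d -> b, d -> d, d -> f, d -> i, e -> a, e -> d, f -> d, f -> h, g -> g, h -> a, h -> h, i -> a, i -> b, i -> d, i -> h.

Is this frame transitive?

Transitive: no — a R d and d R b, but not a R b.

No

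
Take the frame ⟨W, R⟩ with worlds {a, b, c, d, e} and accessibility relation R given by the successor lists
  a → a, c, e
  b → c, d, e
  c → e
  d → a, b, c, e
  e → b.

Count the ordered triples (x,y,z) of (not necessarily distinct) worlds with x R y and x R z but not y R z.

Enumerating: (a,c,a), (a,c,c), (a,e,a), (a,e,c), (a,e,e), (b,c,c), (b,c,d), (b,d,d), (b,e,c), (b,e,d), (b,e,e), (c,e,e), … and 10 more.
Total: 22.

22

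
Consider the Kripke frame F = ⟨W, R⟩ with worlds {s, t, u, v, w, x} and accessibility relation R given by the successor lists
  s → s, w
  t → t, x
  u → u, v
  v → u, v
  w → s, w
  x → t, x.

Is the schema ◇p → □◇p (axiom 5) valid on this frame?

Yes

The schema 5 characterises exactly the Euclidean frames.
Euclidean: yes — any two successors of a common world are R-related.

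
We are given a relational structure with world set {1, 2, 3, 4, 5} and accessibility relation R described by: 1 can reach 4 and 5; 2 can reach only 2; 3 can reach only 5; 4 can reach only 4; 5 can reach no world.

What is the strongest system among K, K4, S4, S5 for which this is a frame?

Transitive (axiom 4): yes — every two-step R-path is closed by a direct edge.
Reflexive (axiom T): no — 1 is not related to itself.
Euclidean (axiom 5): no — 1 R 4 and 1 R 5, but not 4 R 5.
So F validates K, K4; S4 would additionally require R to be reflexive. The strongest is K4.

K4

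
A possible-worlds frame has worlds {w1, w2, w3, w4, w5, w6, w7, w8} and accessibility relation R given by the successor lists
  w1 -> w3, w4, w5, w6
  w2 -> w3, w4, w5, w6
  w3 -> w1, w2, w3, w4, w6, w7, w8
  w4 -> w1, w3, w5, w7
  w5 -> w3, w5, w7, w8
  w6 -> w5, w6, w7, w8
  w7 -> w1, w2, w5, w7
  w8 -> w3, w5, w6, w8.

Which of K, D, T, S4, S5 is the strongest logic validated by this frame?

D

Serial (axiom D): yes — every world has a successor (e.g. w1 R w3).
Reflexive (axiom T): no — w1 is not related to itself.
Transitive (axiom 4): no — w1 R w3 and w3 R w2, but not w1 R w2.
Euclidean (axiom 5): no — w1 R w3 and w1 R w5, but not w3 R w5.
So F validates K, D; T would additionally require R to be reflexive. The strongest is D.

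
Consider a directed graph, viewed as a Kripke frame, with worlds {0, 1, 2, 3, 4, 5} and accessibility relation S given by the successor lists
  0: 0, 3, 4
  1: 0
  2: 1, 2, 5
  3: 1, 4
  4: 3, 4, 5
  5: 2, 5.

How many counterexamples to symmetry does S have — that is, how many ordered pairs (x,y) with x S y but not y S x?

Enumerating: (0,3), (0,4), (1,0), (2,1), (3,1), (4,5).

6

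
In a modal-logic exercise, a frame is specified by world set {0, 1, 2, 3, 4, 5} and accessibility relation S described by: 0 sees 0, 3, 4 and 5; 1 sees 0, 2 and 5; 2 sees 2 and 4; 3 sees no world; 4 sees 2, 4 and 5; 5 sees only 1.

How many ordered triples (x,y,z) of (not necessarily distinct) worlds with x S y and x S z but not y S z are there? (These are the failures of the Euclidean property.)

Enumerating: (0,3,0), (0,3,3), (0,3,4), (0,3,5), (0,4,0), (0,4,3), (0,5,0), (0,5,3), (0,5,4), (0,5,5), (1,0,2), (1,2,0), … and 9 more.
Total: 21.

21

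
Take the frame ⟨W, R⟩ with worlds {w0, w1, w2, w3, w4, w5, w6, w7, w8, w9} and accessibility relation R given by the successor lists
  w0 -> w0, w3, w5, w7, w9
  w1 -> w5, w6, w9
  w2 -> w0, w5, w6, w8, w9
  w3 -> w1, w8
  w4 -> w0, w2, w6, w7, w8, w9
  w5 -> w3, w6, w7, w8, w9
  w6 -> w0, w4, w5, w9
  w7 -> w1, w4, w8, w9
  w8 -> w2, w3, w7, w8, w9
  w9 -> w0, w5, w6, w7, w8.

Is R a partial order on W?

No

Reflexive: no — w1 is not related to itself.
Transitive: no — w0 R w3 and w3 R w1, but not w0 R w1.
Antisymmetric: no — w0 R w9 and w9 R w0 with w0 ≠ w9.
So R is not a partial order.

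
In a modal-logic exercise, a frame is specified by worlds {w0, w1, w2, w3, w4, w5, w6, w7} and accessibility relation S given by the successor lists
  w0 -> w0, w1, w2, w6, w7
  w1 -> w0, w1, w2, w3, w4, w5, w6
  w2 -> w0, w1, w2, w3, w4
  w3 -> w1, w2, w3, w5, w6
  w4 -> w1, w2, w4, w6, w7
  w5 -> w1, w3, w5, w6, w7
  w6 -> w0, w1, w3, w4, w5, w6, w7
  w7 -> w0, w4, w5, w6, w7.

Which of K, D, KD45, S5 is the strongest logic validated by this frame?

D

Serial (axiom D): yes — every world has a successor (e.g. w0 S w0).
Euclidean (axiom 5): no — w0 S w1 and w0 S w7, but not w1 S w7.
Transitive (axiom 4): no — w0 S w1 and w1 S w3, but not w0 S w3.
Reflexive (axiom T): yes — every world is S-related to itself.
So F validates K, D; KD45 would additionally require S to be Euclidean and transitive. The strongest is D.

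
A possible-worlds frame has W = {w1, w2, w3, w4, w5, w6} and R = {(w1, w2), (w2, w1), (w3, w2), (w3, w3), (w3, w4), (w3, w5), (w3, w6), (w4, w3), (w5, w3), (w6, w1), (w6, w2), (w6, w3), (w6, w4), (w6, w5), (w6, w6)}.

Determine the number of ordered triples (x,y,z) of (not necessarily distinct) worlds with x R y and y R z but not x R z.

12

Enumerating: (w1,w2,w1), (w2,w1,w2), (w3,w2,w1), (w3,w6,w1), (w4,w3,w2), (w4,w3,w4), (w4,w3,w5), (w4,w3,w6), (w5,w3,w2), (w5,w3,w4), (w5,w3,w5), (w5,w3,w6).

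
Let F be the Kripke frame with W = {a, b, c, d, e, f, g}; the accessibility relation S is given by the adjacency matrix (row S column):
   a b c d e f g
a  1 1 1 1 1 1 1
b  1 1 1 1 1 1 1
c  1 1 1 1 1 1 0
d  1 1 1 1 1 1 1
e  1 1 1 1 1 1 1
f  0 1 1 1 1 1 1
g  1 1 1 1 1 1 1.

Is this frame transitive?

No

Transitive: no — c S a and a S g, but not c S g.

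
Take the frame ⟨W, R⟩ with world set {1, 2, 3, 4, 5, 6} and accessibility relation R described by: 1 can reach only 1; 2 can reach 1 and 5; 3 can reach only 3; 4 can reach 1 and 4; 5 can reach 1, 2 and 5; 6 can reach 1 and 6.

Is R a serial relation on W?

Serial: yes — every world has a successor (e.g. 1 R 1).

Yes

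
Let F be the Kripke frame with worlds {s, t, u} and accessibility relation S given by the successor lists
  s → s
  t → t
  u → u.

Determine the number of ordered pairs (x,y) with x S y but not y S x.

S is symmetric; there are no such tuples.

0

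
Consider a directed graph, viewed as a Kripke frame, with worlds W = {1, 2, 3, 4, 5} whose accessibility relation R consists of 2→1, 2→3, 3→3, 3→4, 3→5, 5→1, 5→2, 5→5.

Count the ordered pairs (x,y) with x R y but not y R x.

Enumerating: (2,1), (2,3), (3,4), (3,5), (5,1), (5,2).

6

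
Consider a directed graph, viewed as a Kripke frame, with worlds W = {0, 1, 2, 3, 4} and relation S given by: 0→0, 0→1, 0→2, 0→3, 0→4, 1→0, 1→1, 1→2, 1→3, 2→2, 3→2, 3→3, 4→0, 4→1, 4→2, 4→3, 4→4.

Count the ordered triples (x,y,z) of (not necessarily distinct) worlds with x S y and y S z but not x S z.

1

Enumerating: (1,0,4).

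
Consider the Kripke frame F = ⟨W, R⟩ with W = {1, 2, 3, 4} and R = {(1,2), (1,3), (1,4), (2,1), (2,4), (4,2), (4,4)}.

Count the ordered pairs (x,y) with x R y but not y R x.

2

Enumerating: (1,3), (1,4).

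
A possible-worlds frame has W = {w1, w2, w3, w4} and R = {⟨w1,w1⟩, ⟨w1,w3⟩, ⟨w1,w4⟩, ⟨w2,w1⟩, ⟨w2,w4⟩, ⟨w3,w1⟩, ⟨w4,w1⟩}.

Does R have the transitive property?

Transitive: no — w2 R w1 and w1 R w3, but not w2 R w3.

No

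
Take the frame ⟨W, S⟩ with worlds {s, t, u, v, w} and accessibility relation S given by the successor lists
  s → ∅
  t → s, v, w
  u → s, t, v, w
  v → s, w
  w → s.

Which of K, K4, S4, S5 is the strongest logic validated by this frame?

Transitive (axiom 4): yes — every two-step S-path is closed by a direct edge.
Reflexive (axiom T): no — s is not related to itself.
Euclidean (axiom 5): no — t S s and t S v, but not s S v.
So F validates K, K4; S4 would additionally require S to be reflexive. The strongest is K4.

K4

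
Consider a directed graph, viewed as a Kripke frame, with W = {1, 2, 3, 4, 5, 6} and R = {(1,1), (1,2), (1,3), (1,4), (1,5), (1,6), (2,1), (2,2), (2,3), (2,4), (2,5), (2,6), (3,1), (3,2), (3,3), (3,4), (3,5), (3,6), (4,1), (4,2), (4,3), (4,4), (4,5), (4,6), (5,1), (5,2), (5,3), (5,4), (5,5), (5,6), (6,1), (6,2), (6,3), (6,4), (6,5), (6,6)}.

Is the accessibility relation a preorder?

Yes

Reflexive: yes — every world is R-related to itself.
Transitive: yes — every two-step R-path is closed by a direct edge.
So R is a preorder.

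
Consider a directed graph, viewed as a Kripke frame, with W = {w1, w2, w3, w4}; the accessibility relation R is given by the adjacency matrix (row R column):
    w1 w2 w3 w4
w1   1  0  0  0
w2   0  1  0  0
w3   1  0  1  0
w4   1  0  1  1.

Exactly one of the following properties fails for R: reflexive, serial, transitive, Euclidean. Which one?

Reflexive: yes — every world is R-related to itself.
Serial: yes — every world has a successor (e.g. w1 R w1).
Transitive: yes — every two-step R-path is closed by a direct edge.
Euclidean: no — w4 R w1 and w4 R w3, but not w1 R w3.
Only Euclidean fails.

Euclidean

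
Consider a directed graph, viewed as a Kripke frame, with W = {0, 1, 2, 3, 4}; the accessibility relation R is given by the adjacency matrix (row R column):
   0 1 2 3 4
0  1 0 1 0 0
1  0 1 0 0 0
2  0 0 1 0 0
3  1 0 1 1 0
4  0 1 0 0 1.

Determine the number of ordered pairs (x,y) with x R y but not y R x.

Enumerating: (0,2), (3,0), (3,2), (4,1).

4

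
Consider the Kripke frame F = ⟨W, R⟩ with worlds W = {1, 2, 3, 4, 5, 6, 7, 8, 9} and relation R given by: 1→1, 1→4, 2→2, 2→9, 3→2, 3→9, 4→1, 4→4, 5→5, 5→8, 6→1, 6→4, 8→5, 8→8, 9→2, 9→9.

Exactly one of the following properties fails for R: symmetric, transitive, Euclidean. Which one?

Symmetric: no — 3 R 2 but not 2 R 3.
Transitive: yes — every two-step R-path is closed by a direct edge.
Euclidean: yes — any two successors of a common world are R-related.
Only symmetric fails.

symmetric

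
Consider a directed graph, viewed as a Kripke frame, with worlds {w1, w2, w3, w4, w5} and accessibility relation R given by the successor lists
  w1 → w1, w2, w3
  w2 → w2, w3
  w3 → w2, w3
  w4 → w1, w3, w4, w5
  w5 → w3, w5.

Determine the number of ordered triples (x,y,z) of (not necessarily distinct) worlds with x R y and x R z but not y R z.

10

Enumerating: (w1,w2,w1), (w1,w3,w1), (w4,w1,w4), (w4,w1,w5), (w4,w3,w1), (w4,w3,w4), (w4,w3,w5), (w4,w5,w1), (w4,w5,w4), (w5,w3,w5).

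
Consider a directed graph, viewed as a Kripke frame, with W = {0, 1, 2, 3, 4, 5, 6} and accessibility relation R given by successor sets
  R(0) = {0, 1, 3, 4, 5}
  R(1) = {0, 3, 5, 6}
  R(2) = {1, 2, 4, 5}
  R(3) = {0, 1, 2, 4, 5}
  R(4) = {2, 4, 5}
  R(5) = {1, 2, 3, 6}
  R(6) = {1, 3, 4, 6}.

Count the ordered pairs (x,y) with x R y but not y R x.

Enumerating: (0,4), (0,5), (2,1), (3,2), (3,4), (4,5), (5,6), (6,3), (6,4).

9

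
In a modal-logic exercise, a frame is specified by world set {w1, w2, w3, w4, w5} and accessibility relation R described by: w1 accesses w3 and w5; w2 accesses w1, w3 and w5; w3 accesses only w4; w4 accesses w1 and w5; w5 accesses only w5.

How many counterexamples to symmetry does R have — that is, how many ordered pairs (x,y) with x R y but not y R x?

Enumerating: (w1,w3), (w1,w5), (w2,w1), (w2,w3), (w2,w5), (w3,w4), (w4,w1), (w4,w5).

8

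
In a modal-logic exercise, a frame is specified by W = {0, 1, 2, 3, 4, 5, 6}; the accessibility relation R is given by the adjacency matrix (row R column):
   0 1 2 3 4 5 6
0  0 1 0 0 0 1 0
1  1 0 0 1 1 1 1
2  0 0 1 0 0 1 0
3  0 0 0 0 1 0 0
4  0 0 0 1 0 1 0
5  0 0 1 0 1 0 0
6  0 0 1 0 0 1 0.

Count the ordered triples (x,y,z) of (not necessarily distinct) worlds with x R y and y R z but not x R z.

Enumerating: (0,1,0), (0,1,3), (0,1,4), (0,1,6), (0,5,2), (0,5,4), (1,0,1), (1,5,2), (1,6,2), (2,5,4), (3,4,3), (3,4,5), … and 7 more.
Total: 19.

19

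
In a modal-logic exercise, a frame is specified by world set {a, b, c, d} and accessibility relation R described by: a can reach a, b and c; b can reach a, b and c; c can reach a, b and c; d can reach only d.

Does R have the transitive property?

Transitive: yes — every two-step R-path is closed by a direct edge.

Yes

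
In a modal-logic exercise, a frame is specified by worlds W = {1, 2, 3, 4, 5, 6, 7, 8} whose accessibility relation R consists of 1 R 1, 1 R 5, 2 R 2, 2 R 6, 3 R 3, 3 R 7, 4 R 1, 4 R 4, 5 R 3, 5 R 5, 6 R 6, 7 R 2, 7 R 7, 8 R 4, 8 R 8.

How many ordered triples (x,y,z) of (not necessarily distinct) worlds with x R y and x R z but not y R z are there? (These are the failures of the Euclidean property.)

7

Enumerating: (1,5,1), (2,6,2), (3,7,3), (4,1,4), (5,3,5), (7,2,7), (8,4,8).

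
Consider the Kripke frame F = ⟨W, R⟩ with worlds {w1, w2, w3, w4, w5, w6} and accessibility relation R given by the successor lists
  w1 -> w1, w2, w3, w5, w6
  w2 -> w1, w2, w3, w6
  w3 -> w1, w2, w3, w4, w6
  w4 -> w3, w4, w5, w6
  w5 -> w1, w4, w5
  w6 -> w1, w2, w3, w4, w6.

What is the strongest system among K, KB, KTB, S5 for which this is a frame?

Symmetric (axiom B): yes — every pair in R has its reverse in R.
Reflexive (axiom T): yes — every world is R-related to itself.
Euclidean (axiom 5): no — w1 R w2 and w1 R w5, but not w2 R w5.
So F validates K, KB, KTB; S5 would additionally require R to be Euclidean. The strongest is KTB.

KTB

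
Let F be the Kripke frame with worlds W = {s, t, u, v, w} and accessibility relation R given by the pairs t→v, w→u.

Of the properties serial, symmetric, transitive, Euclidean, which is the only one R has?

Serial: no — s has no R-successor.
Symmetric: no — t R v but not v R t.
Transitive: yes — every two-step R-path is closed by a direct edge.
Euclidean: no — t R v and t R v, but not v R v.
Only transitive holds.

transitive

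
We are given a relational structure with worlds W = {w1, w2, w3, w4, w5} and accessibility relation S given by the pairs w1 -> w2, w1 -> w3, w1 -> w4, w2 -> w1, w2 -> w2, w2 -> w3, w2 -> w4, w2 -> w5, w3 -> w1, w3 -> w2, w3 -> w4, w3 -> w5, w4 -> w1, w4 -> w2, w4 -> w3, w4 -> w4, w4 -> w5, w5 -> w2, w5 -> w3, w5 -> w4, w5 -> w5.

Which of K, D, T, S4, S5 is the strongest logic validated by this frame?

Serial (axiom D): yes — every world has a successor (e.g. w1 S w2).
Reflexive (axiom T): no — w1 is not related to itself.
Transitive (axiom 4): no — w1 S w2 and w2 S w5, but not w1 S w5.
Euclidean (axiom 5): no — w2 S w1 and w2 S w5, but not w1 S w5.
So F validates K, D; T would additionally require S to be reflexive. The strongest is D.

D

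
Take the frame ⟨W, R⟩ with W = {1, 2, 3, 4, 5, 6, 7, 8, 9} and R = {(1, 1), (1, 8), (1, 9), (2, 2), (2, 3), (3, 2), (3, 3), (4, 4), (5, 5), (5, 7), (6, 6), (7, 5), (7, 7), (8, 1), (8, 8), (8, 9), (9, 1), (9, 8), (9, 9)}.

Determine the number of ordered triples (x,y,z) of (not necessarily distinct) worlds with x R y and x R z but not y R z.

0

R is Euclidean; there are no such tuples.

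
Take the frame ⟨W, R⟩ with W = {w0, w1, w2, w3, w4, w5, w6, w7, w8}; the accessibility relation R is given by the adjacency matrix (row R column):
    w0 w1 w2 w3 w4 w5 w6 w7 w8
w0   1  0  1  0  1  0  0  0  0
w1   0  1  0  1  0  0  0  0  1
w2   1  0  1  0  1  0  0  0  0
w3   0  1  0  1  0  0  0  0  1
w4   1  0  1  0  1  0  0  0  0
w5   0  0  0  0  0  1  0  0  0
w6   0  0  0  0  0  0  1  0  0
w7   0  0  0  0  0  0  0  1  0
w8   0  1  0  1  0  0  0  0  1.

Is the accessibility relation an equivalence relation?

Reflexive: yes — every world is R-related to itself.
Symmetric: yes — every pair in R has its reverse in R.
Transitive: yes — every two-step R-path is closed by a direct edge.
So R is an equivalence relation.

Yes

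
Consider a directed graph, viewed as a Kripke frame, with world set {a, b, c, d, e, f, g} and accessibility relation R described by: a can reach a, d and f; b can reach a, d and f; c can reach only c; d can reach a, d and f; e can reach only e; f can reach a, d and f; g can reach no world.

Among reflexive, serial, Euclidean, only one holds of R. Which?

Reflexive: no — b is not related to itself.
Serial: no — g has no R-successor.
Euclidean: yes — any two successors of a common world are R-related.
Only Euclidean holds.

Euclidean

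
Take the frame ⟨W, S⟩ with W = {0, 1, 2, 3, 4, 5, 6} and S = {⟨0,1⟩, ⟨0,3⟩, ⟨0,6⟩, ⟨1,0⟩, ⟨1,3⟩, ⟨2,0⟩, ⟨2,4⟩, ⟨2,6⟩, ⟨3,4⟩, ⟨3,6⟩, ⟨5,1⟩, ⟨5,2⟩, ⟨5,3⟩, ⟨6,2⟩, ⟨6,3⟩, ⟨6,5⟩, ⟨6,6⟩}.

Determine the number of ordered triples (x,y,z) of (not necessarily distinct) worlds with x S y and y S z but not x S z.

Enumerating: (0,1,0), (0,3,4), (0,6,2), (0,6,5), (1,0,1), (1,0,6), (1,3,4), (1,3,6), (2,0,1), (2,0,3), (2,6,2), (2,6,3), … and 14 more.
Total: 26.

26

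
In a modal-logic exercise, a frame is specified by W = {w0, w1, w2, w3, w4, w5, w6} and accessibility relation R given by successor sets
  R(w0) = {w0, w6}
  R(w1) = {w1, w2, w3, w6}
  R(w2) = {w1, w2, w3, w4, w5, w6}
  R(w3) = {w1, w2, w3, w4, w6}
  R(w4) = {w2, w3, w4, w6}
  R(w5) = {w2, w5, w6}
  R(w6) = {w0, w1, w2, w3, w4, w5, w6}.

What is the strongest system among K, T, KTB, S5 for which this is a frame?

Reflexive (axiom T): yes — every world is R-related to itself.
Symmetric (axiom B): yes — every pair in R has its reverse in R.
Euclidean (axiom 5): no — w2 R w1 and w2 R w4, but not w1 R w4.
So F validates K, T, KTB; S5 would additionally require R to be Euclidean. The strongest is KTB.

KTB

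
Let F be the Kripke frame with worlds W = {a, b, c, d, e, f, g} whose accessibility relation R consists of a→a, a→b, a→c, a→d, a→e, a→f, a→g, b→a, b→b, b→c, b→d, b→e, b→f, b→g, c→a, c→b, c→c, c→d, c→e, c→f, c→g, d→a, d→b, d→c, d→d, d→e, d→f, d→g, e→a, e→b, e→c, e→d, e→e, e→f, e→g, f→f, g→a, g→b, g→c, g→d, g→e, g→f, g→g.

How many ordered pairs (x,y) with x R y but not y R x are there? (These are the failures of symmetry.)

Enumerating: (a,f), (b,f), (c,f), (d,f), (e,f), (g,f).

6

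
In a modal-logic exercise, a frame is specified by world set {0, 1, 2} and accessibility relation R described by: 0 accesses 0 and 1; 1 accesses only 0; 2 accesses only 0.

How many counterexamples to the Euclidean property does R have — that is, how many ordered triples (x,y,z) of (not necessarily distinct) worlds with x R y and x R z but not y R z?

Enumerating: (0,1,1).

1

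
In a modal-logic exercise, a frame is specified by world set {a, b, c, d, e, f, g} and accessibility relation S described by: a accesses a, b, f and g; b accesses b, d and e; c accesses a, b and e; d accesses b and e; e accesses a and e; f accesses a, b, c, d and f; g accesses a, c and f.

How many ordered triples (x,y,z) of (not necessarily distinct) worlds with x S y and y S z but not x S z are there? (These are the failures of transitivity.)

Enumerating: (a,b,d), (a,b,e), (a,f,c), (a,f,d), (a,g,c), (b,e,a), (c,a,f), (c,a,g), (c,b,d), (d,b,d), (d,e,a), (e,a,b), … and 12 more.
Total: 24.

24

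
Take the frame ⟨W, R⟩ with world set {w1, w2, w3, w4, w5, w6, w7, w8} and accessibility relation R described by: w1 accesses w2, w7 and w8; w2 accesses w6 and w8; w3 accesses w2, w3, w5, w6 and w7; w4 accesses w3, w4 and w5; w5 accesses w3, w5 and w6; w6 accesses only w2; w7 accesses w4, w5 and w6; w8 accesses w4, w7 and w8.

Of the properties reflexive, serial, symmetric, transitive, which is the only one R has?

serial

Reflexive: no — w1 is not related to itself.
Serial: yes — every world has a successor (e.g. w1 R w2).
Symmetric: no — w1 R w2 but not w2 R w1.
Transitive: no — w1 R w2 and w2 R w6, but not w1 R w6.
Only serial holds.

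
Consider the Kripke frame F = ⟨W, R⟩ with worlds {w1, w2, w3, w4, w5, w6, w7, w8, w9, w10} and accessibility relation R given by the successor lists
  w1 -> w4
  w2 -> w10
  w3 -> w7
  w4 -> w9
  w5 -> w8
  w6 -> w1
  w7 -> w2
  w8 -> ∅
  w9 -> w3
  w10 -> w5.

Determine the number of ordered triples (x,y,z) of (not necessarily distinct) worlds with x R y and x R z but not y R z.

9

Enumerating: (w1,w4,w4), (w10,w5,w5), (w2,w10,w10), (w3,w7,w7), (w4,w9,w9), (w5,w8,w8), (w6,w1,w1), (w7,w2,w2), (w9,w3,w3).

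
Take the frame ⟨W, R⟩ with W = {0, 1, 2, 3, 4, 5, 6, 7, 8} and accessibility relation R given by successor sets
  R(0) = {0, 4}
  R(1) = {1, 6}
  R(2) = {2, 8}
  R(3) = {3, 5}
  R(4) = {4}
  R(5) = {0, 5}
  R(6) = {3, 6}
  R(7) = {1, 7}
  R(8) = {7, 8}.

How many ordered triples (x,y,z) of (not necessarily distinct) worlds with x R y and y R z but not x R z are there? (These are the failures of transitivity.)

Enumerating: (1,6,3), (2,8,7), (3,5,0), (5,0,4), (6,3,5), (7,1,6), (8,7,1).

7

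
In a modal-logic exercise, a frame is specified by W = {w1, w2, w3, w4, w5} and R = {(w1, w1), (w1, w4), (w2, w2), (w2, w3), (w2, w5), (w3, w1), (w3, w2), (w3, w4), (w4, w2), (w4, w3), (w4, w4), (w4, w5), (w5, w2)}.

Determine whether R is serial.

Yes

Serial: yes — every world has a successor (e.g. w1 R w1).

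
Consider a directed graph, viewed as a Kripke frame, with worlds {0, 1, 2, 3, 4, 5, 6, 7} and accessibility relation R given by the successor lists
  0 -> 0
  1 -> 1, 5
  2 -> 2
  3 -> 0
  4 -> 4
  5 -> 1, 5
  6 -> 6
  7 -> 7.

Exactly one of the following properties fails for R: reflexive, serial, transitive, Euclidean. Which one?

reflexive

Reflexive: no — 3 is not related to itself.
Serial: yes — every world has a successor (e.g. 0 R 0).
Transitive: yes — every two-step R-path is closed by a direct edge.
Euclidean: yes — any two successors of a common world are R-related.
Only reflexive fails.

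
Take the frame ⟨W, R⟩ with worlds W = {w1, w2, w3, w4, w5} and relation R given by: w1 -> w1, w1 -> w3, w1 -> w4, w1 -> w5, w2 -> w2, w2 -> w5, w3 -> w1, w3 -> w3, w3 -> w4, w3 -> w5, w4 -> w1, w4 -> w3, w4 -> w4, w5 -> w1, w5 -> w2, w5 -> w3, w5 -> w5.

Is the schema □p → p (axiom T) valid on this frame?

Yes

By correspondence theory, T is valid on a frame iff R is reflexive.
Reflexive: yes — every world is R-related to itself.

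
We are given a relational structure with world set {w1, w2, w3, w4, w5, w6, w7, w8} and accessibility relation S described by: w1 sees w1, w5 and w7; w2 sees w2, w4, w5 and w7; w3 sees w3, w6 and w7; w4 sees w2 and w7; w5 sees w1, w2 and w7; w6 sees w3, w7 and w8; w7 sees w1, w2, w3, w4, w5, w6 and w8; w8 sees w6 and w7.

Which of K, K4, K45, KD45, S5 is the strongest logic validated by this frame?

Transitive (axiom 4): no — w1 S w5 and w5 S w2, but not w1 S w2.
Euclidean (axiom 5): no — w2 S w4 and w2 S w5, but not w4 S w5.
Serial (axiom D): yes — every world has a successor (e.g. w1 S w1).
Reflexive (axiom T): no — w4 is not related to itself.
So F validates K; K4 would additionally require S to be transitive. The strongest is K.

K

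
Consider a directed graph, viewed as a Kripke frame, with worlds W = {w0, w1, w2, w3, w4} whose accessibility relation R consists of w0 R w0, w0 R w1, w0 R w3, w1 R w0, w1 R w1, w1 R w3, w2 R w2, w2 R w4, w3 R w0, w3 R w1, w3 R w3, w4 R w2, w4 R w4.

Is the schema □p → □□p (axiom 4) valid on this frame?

Yes

The schema 4 characterises exactly the transitive frames.
Transitive: yes — every two-step R-path is closed by a direct edge.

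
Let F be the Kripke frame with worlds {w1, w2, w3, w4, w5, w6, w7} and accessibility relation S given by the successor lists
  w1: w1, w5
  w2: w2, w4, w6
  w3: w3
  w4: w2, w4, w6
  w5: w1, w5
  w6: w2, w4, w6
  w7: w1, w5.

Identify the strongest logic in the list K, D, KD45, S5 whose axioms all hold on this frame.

Serial (axiom D): yes — every world has a successor (e.g. w1 S w1).
Euclidean (axiom 5): yes — any two successors of a common world are S-related.
Transitive (axiom 4): yes — every two-step S-path is closed by a direct edge.
Reflexive (axiom T): no — w7 is not related to itself.
So F validates K, D, KD45; S5 would additionally require S to be reflexive. The strongest is KD45.

KD45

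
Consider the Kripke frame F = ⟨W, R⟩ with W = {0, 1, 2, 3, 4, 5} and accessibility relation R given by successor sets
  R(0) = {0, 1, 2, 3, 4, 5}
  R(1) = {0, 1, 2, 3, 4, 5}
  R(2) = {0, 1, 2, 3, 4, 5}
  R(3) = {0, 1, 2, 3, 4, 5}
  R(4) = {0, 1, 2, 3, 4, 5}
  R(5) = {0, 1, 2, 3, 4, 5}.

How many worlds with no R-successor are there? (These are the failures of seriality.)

0

R is serial; there are no such worlds.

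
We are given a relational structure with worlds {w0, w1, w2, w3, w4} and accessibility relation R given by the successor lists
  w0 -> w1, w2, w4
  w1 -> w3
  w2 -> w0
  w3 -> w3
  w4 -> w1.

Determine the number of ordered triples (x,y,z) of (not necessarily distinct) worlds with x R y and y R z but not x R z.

Enumerating: (w0,w1,w3), (w0,w2,w0), (w2,w0,w1), (w2,w0,w2), (w2,w0,w4), (w4,w1,w3).

6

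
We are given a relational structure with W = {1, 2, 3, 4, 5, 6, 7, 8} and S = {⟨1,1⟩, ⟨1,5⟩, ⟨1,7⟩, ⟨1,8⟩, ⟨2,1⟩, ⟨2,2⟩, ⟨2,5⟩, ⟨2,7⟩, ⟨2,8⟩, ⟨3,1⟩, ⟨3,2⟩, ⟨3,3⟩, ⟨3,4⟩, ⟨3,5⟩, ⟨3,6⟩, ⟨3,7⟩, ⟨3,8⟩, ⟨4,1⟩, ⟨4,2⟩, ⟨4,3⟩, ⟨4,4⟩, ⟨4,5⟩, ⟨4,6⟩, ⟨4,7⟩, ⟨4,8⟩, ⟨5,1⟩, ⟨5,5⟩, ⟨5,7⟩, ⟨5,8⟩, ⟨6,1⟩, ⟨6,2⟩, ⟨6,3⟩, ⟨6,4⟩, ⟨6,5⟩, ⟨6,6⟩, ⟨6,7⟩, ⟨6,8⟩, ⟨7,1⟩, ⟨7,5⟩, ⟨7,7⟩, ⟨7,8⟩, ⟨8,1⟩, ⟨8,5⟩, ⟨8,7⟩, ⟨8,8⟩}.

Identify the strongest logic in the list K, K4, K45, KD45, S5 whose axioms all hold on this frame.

Transitive (axiom 4): yes — every two-step S-path is closed by a direct edge.
Euclidean (axiom 5): no — 3 S 1 and 3 S 2, but not 1 S 2.
Serial (axiom D): yes — every world has a successor (e.g. 1 S 1).
Reflexive (axiom T): yes — every world is S-related to itself.
So F validates K, K4; K45 would additionally require S to be Euclidean. The strongest is K4.

K4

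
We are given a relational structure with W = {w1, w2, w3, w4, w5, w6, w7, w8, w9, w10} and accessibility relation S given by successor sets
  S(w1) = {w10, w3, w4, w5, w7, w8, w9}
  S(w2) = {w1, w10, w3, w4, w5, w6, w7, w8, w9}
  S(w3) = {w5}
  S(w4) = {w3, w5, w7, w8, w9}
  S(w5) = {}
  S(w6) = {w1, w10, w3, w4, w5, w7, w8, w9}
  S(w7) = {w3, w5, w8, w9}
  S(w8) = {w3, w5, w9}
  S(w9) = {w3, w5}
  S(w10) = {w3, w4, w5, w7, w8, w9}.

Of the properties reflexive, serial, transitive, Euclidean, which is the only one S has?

Reflexive: no — w1 is not related to itself.
Serial: no — w5 has no S-successor.
Transitive: yes — every two-step S-path is closed by a direct edge.
Euclidean: no — w1 S w3 and w1 S w10, but not w3 S w10.
Only transitive holds.

transitive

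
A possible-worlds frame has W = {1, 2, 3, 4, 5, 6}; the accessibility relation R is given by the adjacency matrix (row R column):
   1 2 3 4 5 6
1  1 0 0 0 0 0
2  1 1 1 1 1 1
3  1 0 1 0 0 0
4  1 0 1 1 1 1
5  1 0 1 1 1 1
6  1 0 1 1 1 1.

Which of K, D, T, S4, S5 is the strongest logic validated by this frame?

Serial (axiom D): yes — every world has a successor (e.g. 1 R 1).
Reflexive (axiom T): yes — every world is R-related to itself.
Transitive (axiom 4): yes — every two-step R-path is closed by a direct edge.
Euclidean (axiom 5): no — 2 R 1 and 2 R 3, but not 1 R 3.
So F validates K, D, T, S4; S5 would additionally require R to be Euclidean. The strongest is S4.

S4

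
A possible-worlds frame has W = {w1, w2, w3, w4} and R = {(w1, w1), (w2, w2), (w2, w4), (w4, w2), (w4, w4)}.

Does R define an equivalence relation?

No

Reflexive: no — w3 is not related to itself.
Symmetric: yes — every pair in R has its reverse in R.
Transitive: yes — every two-step R-path is closed by a direct edge.
So R is not an equivalence relation.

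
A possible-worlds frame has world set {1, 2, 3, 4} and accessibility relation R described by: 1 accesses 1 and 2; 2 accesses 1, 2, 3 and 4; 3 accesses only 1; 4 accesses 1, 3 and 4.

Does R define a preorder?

No

Reflexive: no — 3 is not related to itself.
Transitive: no — 1 R 2 and 2 R 3, but not 1 R 3.
So R is not a preorder.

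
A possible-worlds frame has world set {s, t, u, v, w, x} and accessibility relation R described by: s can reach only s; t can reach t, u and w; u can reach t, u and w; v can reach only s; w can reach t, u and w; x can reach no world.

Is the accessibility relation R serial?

No

Serial: no — x has no R-successor.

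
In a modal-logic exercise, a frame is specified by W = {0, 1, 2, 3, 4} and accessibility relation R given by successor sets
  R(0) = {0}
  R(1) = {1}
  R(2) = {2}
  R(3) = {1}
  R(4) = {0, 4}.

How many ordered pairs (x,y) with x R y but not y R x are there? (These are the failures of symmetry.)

Enumerating: (3,1), (4,0).

2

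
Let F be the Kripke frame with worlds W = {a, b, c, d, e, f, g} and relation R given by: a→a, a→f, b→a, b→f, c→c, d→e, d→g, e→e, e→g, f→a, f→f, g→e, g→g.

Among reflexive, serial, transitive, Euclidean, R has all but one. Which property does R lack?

Reflexive: no — b is not related to itself.
Serial: yes — every world has a successor (e.g. a R a).
Transitive: yes — every two-step R-path is closed by a direct edge.
Euclidean: yes — any two successors of a common world are R-related.
Only reflexive fails.

reflexive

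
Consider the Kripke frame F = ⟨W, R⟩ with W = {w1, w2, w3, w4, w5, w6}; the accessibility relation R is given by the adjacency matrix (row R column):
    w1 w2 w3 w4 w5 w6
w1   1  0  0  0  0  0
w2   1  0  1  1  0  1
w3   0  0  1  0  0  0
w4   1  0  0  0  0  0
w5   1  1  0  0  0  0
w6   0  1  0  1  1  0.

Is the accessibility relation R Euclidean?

Euclidean: no — w2 R w1 and w2 R w3, but not w1 R w3.

No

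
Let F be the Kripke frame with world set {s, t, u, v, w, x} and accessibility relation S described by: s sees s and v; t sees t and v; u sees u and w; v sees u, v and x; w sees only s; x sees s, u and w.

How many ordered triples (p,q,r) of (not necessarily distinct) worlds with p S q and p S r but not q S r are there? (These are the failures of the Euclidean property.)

13

Enumerating: (s,v,s), (t,v,t), (u,w,u), (u,w,w), (v,u,v), (v,u,x), (v,x,v), (v,x,x), (x,s,u), (x,s,w), (x,u,s), (x,w,u), (x,w,w).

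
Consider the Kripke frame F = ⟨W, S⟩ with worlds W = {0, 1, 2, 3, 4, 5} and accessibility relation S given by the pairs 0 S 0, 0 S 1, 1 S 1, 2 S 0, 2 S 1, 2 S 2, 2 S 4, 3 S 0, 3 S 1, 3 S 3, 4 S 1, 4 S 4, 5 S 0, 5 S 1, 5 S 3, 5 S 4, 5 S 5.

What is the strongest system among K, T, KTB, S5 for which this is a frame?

Reflexive (axiom T): yes — every world is S-related to itself.
Symmetric (axiom B): no — 0 S 1 but not 1 S 0.
Euclidean (axiom 5): no — 2 S 0 and 2 S 4, but not 0 S 4.
So F validates K, T; KTB would additionally require S to be symmetric. The strongest is T.

T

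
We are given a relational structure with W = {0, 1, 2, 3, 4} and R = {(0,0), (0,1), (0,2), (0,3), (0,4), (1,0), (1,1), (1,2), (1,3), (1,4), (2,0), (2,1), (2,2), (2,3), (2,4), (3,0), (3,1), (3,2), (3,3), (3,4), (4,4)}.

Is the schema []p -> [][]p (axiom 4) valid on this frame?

Yes

By correspondence theory, 4 is valid on a frame iff R is transitive.
Transitive: yes — every two-step R-path is closed by a direct edge.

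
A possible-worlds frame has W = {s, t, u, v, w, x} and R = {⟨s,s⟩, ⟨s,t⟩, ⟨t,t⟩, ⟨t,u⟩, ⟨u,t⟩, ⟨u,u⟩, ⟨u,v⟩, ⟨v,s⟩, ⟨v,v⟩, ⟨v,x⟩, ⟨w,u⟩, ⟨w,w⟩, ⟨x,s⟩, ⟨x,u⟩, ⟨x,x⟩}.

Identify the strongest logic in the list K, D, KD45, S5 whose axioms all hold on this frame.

D

Serial (axiom D): yes — every world has a successor (e.g. s R s).
Euclidean (axiom 5): no — u R t and u R v, but not t R v.
Transitive (axiom 4): no — s R t and t R u, but not s R u.
Reflexive (axiom T): yes — every world is R-related to itself.
So F validates K, D; KD45 would additionally require R to be Euclidean and transitive. The strongest is D.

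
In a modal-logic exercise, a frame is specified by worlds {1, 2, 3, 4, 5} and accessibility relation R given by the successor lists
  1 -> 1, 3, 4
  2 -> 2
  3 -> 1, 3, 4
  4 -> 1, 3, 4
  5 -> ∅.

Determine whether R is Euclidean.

Yes

Euclidean: yes — any two successors of a common world are R-related.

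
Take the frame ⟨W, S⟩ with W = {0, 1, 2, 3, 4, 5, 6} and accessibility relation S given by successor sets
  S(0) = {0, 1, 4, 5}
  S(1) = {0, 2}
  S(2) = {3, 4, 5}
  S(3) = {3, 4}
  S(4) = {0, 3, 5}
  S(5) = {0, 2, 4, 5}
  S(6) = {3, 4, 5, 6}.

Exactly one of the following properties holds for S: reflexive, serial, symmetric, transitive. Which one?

Reflexive: no — 1 is not related to itself.
Serial: yes — every world has a successor (e.g. 0 S 0).
Symmetric: no — 1 S 2 but not 2 S 1.
Transitive: no — 0 S 1 and 1 S 2, but not 0 S 2.
Only serial holds.

serial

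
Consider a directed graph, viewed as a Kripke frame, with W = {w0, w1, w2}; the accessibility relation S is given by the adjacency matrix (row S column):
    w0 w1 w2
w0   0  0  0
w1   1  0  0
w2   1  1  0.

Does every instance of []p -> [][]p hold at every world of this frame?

By correspondence theory, 4 is valid on a frame iff S is transitive.
Transitive: yes — every two-step S-path is closed by a direct edge.

Yes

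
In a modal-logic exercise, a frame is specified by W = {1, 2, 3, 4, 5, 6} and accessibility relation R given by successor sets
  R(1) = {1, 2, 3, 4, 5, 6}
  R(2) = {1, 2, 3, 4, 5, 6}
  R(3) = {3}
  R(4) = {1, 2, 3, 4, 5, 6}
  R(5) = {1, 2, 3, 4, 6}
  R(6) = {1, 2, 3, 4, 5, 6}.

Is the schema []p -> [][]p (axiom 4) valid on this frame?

No

Axiom 4 corresponds to the accessibility relation being transitive.
Transitive: no — 5 R 1 and 1 R 5, but not 5 R 5.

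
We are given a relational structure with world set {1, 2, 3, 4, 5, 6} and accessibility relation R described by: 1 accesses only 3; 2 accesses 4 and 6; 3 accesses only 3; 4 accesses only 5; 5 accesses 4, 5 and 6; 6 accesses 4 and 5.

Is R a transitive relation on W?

Transitive: no — 2 R 4 and 4 R 5, but not 2 R 5.

No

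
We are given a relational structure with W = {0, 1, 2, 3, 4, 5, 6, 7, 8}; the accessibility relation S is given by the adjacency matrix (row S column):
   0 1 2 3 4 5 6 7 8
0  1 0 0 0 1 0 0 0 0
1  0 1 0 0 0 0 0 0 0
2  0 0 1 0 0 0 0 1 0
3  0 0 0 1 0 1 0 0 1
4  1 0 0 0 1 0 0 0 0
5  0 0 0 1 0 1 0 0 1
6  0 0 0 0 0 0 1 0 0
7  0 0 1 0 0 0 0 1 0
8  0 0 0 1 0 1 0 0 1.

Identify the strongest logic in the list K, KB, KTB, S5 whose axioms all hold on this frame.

S5

Symmetric (axiom B): yes — every pair in S has its reverse in S.
Reflexive (axiom T): yes — every world is S-related to itself.
Euclidean (axiom 5): yes — any two successors of a common world are S-related.
So F validates K, KB, KTB, S5. The strongest is S5.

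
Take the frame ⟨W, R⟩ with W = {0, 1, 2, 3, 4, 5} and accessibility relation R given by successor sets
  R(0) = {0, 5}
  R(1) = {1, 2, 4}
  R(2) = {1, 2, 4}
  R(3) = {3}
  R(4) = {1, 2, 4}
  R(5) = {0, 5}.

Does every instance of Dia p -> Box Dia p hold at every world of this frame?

Yes

The schema 5 characterises exactly the Euclidean frames.
Euclidean: yes — any two successors of a common world are R-related.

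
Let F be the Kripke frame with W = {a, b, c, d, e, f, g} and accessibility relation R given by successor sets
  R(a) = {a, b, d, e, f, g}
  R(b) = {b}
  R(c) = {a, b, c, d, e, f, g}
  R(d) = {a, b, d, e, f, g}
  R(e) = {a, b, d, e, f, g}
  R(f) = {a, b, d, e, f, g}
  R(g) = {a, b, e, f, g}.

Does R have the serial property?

Serial: yes — every world has a successor (e.g. a R a).

Yes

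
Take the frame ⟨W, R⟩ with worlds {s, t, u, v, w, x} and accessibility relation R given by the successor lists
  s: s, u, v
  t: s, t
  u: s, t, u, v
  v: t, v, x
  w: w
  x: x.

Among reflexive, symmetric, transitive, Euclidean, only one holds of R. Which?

Reflexive: yes — every world is R-related to itself.
Symmetric: no — s R v but not v R s.
Transitive: no — s R u and u R t, but not s R t.
Euclidean: no — s R v and s R u, but not v R u.
Only reflexive holds.

reflexive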